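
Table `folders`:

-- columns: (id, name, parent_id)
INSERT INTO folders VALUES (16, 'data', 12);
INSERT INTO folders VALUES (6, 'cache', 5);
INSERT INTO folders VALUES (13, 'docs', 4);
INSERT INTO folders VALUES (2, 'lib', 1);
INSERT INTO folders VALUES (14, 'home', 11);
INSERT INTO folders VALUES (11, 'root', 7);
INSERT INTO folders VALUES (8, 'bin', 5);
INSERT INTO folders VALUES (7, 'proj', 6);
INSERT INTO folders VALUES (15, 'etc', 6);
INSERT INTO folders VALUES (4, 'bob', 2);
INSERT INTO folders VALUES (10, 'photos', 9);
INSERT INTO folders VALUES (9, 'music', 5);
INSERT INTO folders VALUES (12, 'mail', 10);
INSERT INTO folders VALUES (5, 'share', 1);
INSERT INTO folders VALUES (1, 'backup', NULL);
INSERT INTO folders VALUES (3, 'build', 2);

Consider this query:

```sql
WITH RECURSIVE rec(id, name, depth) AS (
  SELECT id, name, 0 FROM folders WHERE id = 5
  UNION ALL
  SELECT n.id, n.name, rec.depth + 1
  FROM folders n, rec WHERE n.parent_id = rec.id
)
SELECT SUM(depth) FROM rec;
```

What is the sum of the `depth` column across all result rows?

Base: id=5 (share) at depth 0.
Iteration 1: rows with parent_id in {5} -> cache (id 6, depth 1), bin (id 8, depth 1), music (id 9, depth 1).
Iteration 2: rows with parent_id in {6,8,9} -> proj (id 7, depth 2), photos (id 10, depth 2), etc (id 15, depth 2).
Iteration 3: rows with parent_id in {7,10,15} -> root (id 11, depth 3), mail (id 12, depth 3).
Iteration 4: rows with parent_id in {11,12} -> home (id 14, depth 4), data (id 16, depth 4).
Iteration 5: no rows with parent_id in {14,16}; recursion stops.
SUM(depth) = 0 + 1 + 1 + 1 + 2 + 2 + 2 + 3 + 3 + 4 + 4 = 23.

23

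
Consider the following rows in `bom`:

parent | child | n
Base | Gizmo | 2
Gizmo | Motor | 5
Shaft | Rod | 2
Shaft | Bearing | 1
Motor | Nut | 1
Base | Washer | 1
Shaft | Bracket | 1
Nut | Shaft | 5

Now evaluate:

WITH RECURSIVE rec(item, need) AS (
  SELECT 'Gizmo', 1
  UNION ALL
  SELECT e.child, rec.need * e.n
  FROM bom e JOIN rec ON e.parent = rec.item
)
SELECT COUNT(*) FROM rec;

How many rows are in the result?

7

Base: (Gizmo, need=1).
Iteration 1: components of {Gizmo} -> Motor = 1*5 = 5.
Iteration 2: components of {Motor} -> Nut = 5*1 = 5.
Iteration 3: components of {Nut} -> Shaft = 5*5 = 25.
Iteration 4: components of {Shaft} -> Bearing = 25*1 = 25, Bracket = 25*1 = 25, Rod = 25*2 = 50.
Iteration 5: no further components; recursion stops.
Total rows emitted: 7.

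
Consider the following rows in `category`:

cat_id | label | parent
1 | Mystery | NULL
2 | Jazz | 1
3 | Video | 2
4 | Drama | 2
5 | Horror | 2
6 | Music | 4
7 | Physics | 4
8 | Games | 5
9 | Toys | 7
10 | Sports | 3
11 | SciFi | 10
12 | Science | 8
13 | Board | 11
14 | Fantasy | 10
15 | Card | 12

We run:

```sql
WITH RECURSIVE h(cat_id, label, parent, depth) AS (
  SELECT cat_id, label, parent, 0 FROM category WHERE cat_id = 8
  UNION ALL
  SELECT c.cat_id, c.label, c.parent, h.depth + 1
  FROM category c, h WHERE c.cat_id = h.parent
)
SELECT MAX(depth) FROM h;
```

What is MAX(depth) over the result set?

3

Base: cat_id=8 (Games), parent=5, depth 0.
Iteration 1: join on cat_id=5 -> Horror (id 5, parent=2, depth 1).
Iteration 2: join on cat_id=2 -> Jazz (id 2, parent=1, depth 2).
Iteration 3: join on cat_id=1 -> Mystery (id 1, parent=NULL, depth 3).
Iteration 4: parent is NULL; no match; recursion stops.
depth values: 0, 1, 2, 3; the maximum is 3.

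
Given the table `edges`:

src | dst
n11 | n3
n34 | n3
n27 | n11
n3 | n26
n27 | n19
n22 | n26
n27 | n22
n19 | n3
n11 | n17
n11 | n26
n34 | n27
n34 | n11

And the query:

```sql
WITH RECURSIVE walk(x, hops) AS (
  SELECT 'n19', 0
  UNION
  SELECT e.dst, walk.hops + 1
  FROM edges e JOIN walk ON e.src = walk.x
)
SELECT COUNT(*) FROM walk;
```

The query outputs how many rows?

Base: (n19, hops=0).
Iteration 1: edges from {n19} -> (n3, hops=1).
Iteration 2: edges from {n3} -> (n26, hops=2).
Iteration 3: no outgoing edges from {n26}; recursion stops.
Total rows emitted: 3.

3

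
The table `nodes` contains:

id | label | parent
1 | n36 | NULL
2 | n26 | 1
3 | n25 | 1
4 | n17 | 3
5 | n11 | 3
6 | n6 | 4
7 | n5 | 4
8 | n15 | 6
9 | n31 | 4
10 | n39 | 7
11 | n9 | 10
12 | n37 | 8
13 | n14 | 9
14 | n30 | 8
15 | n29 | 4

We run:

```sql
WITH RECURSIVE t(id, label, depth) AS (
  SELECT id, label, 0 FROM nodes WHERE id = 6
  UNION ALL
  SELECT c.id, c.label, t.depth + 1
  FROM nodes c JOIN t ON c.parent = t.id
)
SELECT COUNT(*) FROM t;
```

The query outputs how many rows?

Base: id=6 (n6) at depth 0.
Iteration 1: rows with parent in {6} -> n15 (id 8, depth 1).
Iteration 2: rows with parent in {8} -> n37 (id 12, depth 2), n30 (id 14, depth 2).
Iteration 3: no rows with parent in {12,14}; recursion stops.
Total rows emitted: 4.

4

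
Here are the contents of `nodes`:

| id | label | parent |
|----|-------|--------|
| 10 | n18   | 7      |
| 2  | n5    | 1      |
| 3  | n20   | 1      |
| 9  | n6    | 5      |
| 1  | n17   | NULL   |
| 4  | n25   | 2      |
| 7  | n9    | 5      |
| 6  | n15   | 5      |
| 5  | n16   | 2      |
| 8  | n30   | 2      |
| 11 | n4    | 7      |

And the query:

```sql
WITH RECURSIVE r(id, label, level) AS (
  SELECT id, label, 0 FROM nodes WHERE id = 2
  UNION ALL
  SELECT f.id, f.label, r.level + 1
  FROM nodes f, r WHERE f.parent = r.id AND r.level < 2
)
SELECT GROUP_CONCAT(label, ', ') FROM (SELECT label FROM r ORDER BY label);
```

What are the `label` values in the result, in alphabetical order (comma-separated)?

n15, n16, n25, n30, n5, n6, n9

Base: id=2 (n5) at level 0.
Iteration 1: rows with parent in {2} -> n25 (id 4, level 1), n16 (id 5, level 1), n30 (id 8, level 1).
Iteration 2: rows with parent in {4,5,8} -> n15 (id 6, level 2), n9 (id 7, level 2), n6 (id 9, level 2).
Iteration 3: level < 2 fails for all current rows; recursion stops.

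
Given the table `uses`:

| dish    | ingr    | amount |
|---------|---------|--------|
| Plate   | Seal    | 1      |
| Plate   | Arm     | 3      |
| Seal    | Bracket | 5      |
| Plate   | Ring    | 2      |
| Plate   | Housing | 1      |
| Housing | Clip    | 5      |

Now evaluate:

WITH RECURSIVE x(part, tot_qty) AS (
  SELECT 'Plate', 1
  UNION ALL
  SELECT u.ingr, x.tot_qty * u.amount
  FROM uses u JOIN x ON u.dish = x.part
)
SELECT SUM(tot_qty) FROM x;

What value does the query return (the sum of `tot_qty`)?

Base: (Plate, tot_qty=1).
Iteration 1: components of {Plate} -> Arm = 1*3 = 3, Housing = 1*1 = 1, Ring = 1*2 = 2, Seal = 1*1 = 1.
Iteration 2: components of {Arm,Housing,Ring,Seal} -> Bracket = 1*5 = 5, Clip = 1*5 = 5.
Iteration 3: no further components; recursion stops.
SUM(tot_qty) = 1 + 1 + 3 + 2 + 1 + 5 + 5 = 18.

18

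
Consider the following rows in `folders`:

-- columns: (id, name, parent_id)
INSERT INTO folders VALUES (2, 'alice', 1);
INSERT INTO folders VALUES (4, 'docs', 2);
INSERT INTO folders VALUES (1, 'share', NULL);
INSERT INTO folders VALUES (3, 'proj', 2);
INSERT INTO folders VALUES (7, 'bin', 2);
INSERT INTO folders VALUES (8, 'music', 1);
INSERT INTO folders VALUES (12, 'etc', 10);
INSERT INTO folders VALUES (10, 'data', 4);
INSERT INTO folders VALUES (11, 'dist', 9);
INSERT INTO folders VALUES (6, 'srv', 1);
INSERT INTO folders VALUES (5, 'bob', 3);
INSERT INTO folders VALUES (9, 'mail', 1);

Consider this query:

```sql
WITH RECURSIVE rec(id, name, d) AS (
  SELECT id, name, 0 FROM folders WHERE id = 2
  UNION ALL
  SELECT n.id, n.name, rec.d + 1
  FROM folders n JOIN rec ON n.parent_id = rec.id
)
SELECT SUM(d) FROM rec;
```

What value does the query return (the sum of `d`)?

10

Base: id=2 (alice) at d 0.
Iteration 1: rows with parent_id in {2} -> proj (id 3, d 1), docs (id 4, d 1), bin (id 7, d 1).
Iteration 2: rows with parent_id in {3,4,7} -> bob (id 5, d 2), data (id 10, d 2).
Iteration 3: rows with parent_id in {5,10} -> etc (id 12, d 3).
Iteration 4: no rows with parent_id in {12}; recursion stops.
SUM(d) = 0 + 1 + 1 + 1 + 2 + 2 + 3 = 10.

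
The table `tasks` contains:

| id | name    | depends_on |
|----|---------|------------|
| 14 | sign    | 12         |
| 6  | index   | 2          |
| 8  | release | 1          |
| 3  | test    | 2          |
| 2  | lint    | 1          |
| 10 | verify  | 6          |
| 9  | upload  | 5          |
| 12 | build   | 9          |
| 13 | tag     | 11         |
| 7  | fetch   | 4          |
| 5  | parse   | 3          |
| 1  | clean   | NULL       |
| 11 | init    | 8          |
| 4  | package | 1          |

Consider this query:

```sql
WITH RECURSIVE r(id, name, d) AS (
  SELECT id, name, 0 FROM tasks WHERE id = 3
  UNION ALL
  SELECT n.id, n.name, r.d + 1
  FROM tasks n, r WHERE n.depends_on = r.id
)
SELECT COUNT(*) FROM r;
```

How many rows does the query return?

5

Base: id=3 (test) at d 0.
Iteration 1: rows with depends_on in {3} -> parse (id 5, d 1).
Iteration 2: rows with depends_on in {5} -> upload (id 9, d 2).
Iteration 3: rows with depends_on in {9} -> build (id 12, d 3).
Iteration 4: rows with depends_on in {12} -> sign (id 14, d 4).
Iteration 5: no rows with depends_on in {14}; recursion stops.
Total rows emitted: 5.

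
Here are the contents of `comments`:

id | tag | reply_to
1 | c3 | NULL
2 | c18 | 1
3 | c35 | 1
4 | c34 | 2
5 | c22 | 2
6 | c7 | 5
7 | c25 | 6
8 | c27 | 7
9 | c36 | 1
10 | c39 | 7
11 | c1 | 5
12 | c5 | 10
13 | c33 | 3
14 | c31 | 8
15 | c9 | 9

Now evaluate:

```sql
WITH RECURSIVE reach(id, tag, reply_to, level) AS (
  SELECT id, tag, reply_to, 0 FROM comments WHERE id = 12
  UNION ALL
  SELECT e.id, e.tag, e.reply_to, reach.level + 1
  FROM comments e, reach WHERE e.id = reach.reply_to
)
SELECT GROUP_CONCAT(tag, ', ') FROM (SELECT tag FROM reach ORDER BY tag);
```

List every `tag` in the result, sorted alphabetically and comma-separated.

Base: id=12 (c5), reply_to=10, level 0.
Iteration 1: join on id=10 -> c39 (id 10, reply_to=7, level 1).
Iteration 2: join on id=7 -> c25 (id 7, reply_to=6, level 2).
Iteration 3: join on id=6 -> c7 (id 6, reply_to=5, level 3).
Iteration 4: join on id=5 -> c22 (id 5, reply_to=2, level 4).
Iteration 5: join on id=2 -> c18 (id 2, reply_to=1, level 5).
Iteration 6: join on id=1 -> c3 (id 1, reply_to=NULL, level 6).
Iteration 7: reply_to is NULL; no match; recursion stops.

c18, c22, c25, c3, c39, c5, c7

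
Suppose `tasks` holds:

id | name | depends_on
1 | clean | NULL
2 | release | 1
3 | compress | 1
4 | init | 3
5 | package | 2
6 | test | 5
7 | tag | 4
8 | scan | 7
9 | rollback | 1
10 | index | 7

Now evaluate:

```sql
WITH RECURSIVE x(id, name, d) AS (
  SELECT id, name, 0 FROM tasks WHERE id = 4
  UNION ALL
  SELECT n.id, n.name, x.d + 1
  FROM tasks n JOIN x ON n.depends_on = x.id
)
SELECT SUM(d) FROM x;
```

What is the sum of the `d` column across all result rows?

Base: id=4 (init) at d 0.
Iteration 1: rows with depends_on in {4} -> tag (id 7, d 1).
Iteration 2: rows with depends_on in {7} -> scan (id 8, d 2), index (id 10, d 2).
Iteration 3: no rows with depends_on in {8,10}; recursion stops.
SUM(d) = 0 + 1 + 2 + 2 = 5.

5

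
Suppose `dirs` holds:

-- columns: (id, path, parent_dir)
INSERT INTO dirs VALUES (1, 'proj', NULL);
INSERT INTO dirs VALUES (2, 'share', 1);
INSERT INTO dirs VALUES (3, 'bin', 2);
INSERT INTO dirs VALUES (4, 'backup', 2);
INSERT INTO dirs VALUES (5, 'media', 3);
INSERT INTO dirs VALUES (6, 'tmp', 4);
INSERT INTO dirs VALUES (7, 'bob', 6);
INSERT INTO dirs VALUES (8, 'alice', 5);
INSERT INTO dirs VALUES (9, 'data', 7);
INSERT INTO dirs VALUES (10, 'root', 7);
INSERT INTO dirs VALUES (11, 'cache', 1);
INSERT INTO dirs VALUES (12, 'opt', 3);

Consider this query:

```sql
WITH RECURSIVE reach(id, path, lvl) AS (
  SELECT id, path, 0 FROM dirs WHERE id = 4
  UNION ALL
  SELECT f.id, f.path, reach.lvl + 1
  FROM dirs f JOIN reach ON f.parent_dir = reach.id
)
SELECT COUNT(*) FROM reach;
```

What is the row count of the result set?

5

Base: id=4 (backup) at lvl 0.
Iteration 1: rows with parent_dir in {4} -> tmp (id 6, lvl 1).
Iteration 2: rows with parent_dir in {6} -> bob (id 7, lvl 2).
Iteration 3: rows with parent_dir in {7} -> data (id 9, lvl 3), root (id 10, lvl 3).
Iteration 4: no rows with parent_dir in {9,10}; recursion stops.
Total rows emitted: 5.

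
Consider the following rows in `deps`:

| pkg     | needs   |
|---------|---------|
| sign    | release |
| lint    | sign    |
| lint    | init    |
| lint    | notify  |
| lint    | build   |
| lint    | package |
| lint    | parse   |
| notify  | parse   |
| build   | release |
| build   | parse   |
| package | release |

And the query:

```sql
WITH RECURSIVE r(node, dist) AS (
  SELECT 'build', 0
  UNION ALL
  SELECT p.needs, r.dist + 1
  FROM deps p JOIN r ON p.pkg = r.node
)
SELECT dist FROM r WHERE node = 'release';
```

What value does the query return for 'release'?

1

Base: (build, dist=0).
Iteration 1: edges from {build} -> (parse, dist=1), (release, dist=1).
Iteration 2: no outgoing edges from {parse,release}; recursion stops.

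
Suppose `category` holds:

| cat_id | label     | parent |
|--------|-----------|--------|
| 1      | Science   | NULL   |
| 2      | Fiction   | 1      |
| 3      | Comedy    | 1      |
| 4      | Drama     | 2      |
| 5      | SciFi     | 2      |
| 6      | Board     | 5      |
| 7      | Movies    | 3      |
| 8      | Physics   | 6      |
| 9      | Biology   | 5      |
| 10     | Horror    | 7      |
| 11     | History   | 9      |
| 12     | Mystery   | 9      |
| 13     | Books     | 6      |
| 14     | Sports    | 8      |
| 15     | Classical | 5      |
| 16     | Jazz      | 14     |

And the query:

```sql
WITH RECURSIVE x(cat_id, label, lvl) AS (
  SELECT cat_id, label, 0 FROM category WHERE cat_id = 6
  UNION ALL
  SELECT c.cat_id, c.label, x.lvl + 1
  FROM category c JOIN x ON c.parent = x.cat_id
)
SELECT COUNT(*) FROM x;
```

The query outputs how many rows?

5

Base: cat_id=6 (Board) at lvl 0.
Iteration 1: rows with parent in {6} -> Physics (id 8, lvl 1), Books (id 13, lvl 1).
Iteration 2: rows with parent in {8,13} -> Sports (id 14, lvl 2).
Iteration 3: rows with parent in {14} -> Jazz (id 16, lvl 3).
Iteration 4: no rows with parent in {16}; recursion stops.
Total rows emitted: 5.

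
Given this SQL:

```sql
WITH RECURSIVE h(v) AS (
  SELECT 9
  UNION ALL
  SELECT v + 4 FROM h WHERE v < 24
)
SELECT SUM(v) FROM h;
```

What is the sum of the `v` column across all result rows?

85

Base: v=9.
Iteration 1: 9 < 24 holds -> v = 9 + 4 = 13.
Iteration 2: 13 < 24 holds -> v = 13 + 4 = 17.
Iteration 3: 17 < 24 holds -> v = 17 + 4 = 21.
Iteration 4: 21 < 24 holds -> v = 21 + 4 = 25.
Iteration 5: 25 < 24 fails; recursion stops.
SUM(v) = 9 + 13 + 17 + 21 + 25 = 85.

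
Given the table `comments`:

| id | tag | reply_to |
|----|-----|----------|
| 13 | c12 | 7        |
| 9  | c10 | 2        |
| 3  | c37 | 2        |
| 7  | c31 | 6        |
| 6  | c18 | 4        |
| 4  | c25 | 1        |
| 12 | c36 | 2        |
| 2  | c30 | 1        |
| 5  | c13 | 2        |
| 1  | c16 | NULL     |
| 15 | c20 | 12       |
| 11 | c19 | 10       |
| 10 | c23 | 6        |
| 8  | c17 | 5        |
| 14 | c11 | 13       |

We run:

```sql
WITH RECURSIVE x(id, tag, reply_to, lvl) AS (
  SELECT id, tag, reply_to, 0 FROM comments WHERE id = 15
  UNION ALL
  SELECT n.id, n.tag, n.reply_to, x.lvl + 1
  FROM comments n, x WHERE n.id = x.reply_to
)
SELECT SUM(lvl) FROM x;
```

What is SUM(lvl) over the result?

Base: id=15 (c20), reply_to=12, lvl 0.
Iteration 1: join on id=12 -> c36 (id 12, reply_to=2, lvl 1).
Iteration 2: join on id=2 -> c30 (id 2, reply_to=1, lvl 2).
Iteration 3: join on id=1 -> c16 (id 1, reply_to=NULL, lvl 3).
Iteration 4: reply_to is NULL; no match; recursion stops.
SUM(lvl) = 0 + 1 + 2 + 3 = 6.

6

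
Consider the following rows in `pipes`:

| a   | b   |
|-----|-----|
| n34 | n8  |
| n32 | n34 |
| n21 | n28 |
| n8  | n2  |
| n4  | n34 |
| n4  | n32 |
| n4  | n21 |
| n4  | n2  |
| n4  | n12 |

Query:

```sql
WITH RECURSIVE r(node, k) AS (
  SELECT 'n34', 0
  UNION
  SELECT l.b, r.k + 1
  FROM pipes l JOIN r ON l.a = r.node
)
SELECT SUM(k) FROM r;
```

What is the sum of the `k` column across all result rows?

3

Base: (n34, k=0).
Iteration 1: edges from {n34} -> (n8, k=1).
Iteration 2: edges from {n8} -> (n2, k=2).
Iteration 3: no outgoing edges from {n2}; recursion stops.
SUM(k) = 0 + 1 + 2 = 3.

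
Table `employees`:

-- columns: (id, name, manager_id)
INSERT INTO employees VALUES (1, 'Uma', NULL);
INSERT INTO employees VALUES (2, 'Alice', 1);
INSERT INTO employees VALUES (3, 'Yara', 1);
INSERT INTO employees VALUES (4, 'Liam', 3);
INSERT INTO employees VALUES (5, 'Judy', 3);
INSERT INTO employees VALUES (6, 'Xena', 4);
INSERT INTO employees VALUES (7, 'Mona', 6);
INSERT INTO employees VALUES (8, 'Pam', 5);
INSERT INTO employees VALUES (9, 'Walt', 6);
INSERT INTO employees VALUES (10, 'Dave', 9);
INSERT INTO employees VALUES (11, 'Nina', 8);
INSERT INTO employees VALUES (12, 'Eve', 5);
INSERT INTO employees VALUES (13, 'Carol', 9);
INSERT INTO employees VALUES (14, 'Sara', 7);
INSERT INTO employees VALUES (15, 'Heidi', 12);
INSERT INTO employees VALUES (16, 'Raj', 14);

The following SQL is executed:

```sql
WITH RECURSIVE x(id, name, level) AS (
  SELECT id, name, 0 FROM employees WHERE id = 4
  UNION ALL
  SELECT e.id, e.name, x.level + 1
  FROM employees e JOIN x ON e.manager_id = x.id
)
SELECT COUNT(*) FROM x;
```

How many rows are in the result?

8

Base: id=4 (Liam) at level 0.
Iteration 1: rows with manager_id in {4} -> Xena (id 6, level 1).
Iteration 2: rows with manager_id in {6} -> Mona (id 7, level 2), Walt (id 9, level 2).
Iteration 3: rows with manager_id in {7,9} -> Dave (id 10, level 3), Carol (id 13, level 3), Sara (id 14, level 3).
Iteration 4: rows with manager_id in {10,13,14} -> Raj (id 16, level 4).
Iteration 5: no rows with manager_id in {16}; recursion stops.
Total rows emitted: 8.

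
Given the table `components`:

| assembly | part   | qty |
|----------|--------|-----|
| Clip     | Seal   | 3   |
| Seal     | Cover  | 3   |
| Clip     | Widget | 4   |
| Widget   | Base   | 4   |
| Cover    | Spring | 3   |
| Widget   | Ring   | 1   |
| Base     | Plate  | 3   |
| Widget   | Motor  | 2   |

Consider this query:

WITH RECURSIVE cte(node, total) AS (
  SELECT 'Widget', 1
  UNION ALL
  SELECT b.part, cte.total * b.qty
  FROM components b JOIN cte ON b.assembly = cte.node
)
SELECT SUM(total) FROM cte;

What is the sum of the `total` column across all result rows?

Base: (Widget, total=1).
Iteration 1: components of {Widget} -> Base = 1*4 = 4, Motor = 1*2 = 2, Ring = 1*1 = 1.
Iteration 2: components of {Base,Motor,Ring} -> Plate = 4*3 = 12.
Iteration 3: no further components; recursion stops.
SUM(total) = 1 + 4 + 1 + 2 + 12 = 20.

20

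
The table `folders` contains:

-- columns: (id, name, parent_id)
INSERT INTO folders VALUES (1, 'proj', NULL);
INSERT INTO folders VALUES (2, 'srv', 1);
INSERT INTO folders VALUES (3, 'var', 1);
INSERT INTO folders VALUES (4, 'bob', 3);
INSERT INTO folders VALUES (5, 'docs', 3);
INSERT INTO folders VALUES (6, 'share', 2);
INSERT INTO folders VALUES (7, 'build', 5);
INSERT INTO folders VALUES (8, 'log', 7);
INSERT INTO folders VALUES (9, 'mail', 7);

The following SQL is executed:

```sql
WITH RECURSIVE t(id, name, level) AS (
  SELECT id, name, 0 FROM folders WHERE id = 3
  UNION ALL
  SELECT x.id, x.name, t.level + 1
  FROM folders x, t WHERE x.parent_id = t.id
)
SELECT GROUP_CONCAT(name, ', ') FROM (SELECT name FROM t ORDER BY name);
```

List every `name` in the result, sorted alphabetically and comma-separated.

bob, build, docs, log, mail, var

Base: id=3 (var) at level 0.
Iteration 1: rows with parent_id in {3} -> bob (id 4, level 1), docs (id 5, level 1).
Iteration 2: rows with parent_id in {4,5} -> build (id 7, level 2).
Iteration 3: rows with parent_id in {7} -> log (id 8, level 3), mail (id 9, level 3).
Iteration 4: no rows with parent_id in {8,9}; recursion stops.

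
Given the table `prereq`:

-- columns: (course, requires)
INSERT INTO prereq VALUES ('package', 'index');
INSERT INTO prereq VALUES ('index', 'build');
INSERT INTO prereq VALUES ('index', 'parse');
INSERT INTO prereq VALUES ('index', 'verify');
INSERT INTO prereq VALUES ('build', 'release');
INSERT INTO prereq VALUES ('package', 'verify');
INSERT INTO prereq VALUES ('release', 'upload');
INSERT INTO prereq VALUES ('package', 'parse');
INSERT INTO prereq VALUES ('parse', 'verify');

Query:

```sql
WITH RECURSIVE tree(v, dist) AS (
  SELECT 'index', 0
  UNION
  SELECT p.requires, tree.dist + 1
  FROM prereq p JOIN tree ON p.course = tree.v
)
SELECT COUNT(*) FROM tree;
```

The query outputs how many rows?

7

Base: (index, dist=0).
Iteration 1: edges from {index} -> (build, dist=1), (parse, dist=1), (verify, dist=1).
Iteration 2: edges from {build,parse,verify} -> (release, dist=2), (verify, dist=2).
Iteration 3: edges from {release,verify} -> (upload, dist=3).
Iteration 4: no outgoing edges from {upload}; recursion stops.
Total rows emitted: 7.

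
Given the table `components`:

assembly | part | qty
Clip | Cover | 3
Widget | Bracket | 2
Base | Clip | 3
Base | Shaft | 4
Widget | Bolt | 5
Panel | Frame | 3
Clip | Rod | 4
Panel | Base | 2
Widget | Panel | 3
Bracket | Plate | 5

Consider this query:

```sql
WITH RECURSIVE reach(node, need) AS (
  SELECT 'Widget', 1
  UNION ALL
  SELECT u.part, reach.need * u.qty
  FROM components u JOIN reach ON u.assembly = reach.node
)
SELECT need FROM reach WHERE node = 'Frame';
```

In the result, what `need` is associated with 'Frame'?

Base: (Widget, need=1).
Iteration 1: components of {Widget} -> Bolt = 1*5 = 5, Bracket = 1*2 = 2, Panel = 1*3 = 3.
Iteration 2: components of {Bolt,Bracket,Panel} -> Base = 3*2 = 6, Frame = 3*3 = 9, Plate = 2*5 = 10.
Iteration 3: components of {Base,Frame,Plate} -> Clip = 6*3 = 18, Shaft = 6*4 = 24.
Iteration 4: components of {Clip,Shaft} -> Cover = 18*3 = 54, Rod = 18*4 = 72.
Iteration 5: no further components; recursion stops.

9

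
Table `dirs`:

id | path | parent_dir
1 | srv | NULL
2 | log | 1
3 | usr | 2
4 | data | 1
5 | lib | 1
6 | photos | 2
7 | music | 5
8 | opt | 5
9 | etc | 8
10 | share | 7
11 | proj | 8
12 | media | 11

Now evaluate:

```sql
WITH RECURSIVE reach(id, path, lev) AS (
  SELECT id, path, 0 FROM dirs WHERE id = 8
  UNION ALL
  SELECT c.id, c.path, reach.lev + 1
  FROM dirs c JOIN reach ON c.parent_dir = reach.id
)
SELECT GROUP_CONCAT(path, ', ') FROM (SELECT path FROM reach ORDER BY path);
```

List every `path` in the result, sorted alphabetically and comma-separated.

etc, media, opt, proj

Base: id=8 (opt) at lev 0.
Iteration 1: rows with parent_dir in {8} -> etc (id 9, lev 1), proj (id 11, lev 1).
Iteration 2: rows with parent_dir in {9,11} -> media (id 12, lev 2).
Iteration 3: no rows with parent_dir in {12}; recursion stops.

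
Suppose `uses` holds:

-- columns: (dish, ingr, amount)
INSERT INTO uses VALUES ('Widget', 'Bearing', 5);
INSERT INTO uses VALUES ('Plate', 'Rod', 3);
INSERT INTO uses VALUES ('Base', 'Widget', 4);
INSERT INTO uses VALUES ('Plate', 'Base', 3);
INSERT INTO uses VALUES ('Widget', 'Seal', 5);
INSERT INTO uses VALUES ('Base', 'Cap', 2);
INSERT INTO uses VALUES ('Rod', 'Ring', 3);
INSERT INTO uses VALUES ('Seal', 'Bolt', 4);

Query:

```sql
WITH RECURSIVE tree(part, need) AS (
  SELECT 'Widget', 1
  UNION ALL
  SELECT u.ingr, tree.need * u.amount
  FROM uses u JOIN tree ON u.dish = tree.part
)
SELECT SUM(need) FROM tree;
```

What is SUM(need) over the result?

Base: (Widget, need=1).
Iteration 1: components of {Widget} -> Bearing = 1*5 = 5, Seal = 1*5 = 5.
Iteration 2: components of {Bearing,Seal} -> Bolt = 5*4 = 20.
Iteration 3: no further components; recursion stops.
SUM(need) = 1 + 5 + 5 + 20 = 31.

31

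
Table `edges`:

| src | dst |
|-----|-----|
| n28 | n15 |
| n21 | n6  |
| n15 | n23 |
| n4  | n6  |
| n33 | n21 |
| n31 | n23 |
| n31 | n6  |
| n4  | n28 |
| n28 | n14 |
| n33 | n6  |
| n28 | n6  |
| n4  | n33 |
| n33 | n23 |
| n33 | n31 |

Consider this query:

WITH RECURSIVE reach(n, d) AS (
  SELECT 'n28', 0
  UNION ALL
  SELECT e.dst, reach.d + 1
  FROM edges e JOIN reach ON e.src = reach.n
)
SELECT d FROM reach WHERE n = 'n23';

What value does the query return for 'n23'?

Base: (n28, d=0).
Iteration 1: edges from {n28} -> (n14, d=1), (n15, d=1), (n6, d=1).
Iteration 2: edges from {n14,n15,n6} -> (n23, d=2).
Iteration 3: no outgoing edges from {n23}; recursion stops.

2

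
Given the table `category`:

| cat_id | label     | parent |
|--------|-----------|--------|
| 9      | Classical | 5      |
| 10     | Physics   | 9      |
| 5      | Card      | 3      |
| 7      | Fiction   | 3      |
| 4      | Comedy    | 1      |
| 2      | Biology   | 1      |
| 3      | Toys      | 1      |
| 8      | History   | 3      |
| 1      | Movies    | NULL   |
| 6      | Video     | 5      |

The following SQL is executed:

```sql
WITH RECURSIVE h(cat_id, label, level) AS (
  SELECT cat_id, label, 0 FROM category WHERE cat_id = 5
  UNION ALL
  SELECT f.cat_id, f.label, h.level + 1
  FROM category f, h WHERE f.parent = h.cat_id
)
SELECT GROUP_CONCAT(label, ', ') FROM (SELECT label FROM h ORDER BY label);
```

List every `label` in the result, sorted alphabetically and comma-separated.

Base: cat_id=5 (Card) at level 0.
Iteration 1: rows with parent in {5} -> Video (id 6, level 1), Classical (id 9, level 1).
Iteration 2: rows with parent in {6,9} -> Physics (id 10, level 2).
Iteration 3: no rows with parent in {10}; recursion stops.

Card, Classical, Physics, Video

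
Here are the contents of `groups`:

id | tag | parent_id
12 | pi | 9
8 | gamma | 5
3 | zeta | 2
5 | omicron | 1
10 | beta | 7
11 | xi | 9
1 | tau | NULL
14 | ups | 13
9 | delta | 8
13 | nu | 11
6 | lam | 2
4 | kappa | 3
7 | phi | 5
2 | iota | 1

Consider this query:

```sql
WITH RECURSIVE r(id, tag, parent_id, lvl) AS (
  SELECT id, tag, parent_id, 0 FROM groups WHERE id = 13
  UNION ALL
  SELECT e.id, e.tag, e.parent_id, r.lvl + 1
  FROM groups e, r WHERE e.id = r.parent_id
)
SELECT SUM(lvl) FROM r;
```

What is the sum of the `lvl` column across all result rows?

Base: id=13 (nu), parent_id=11, lvl 0.
Iteration 1: join on id=11 -> xi (id 11, parent_id=9, lvl 1).
Iteration 2: join on id=9 -> delta (id 9, parent_id=8, lvl 2).
Iteration 3: join on id=8 -> gamma (id 8, parent_id=5, lvl 3).
Iteration 4: join on id=5 -> omicron (id 5, parent_id=1, lvl 4).
Iteration 5: join on id=1 -> tau (id 1, parent_id=NULL, lvl 5).
Iteration 6: parent_id is NULL; no match; recursion stops.
SUM(lvl) = 0 + 1 + 2 + 3 + 4 + 5 = 15.

15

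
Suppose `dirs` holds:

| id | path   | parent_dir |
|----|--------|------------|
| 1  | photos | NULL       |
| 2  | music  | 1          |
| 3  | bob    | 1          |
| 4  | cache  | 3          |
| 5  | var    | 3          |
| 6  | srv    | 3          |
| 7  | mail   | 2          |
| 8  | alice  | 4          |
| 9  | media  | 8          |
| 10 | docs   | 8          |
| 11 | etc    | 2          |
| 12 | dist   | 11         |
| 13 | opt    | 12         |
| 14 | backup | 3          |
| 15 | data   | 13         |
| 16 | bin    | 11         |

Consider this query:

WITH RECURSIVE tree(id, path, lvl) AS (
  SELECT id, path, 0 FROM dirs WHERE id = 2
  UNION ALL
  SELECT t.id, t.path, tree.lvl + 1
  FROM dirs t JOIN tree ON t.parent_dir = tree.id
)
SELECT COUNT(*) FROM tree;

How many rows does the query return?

7

Base: id=2 (music) at lvl 0.
Iteration 1: rows with parent_dir in {2} -> mail (id 7, lvl 1), etc (id 11, lvl 1).
Iteration 2: rows with parent_dir in {7,11} -> dist (id 12, lvl 2), bin (id 16, lvl 2).
Iteration 3: rows with parent_dir in {12,16} -> opt (id 13, lvl 3).
Iteration 4: rows with parent_dir in {13} -> data (id 15, lvl 4).
Iteration 5: no rows with parent_dir in {15}; recursion stops.
Total rows emitted: 7.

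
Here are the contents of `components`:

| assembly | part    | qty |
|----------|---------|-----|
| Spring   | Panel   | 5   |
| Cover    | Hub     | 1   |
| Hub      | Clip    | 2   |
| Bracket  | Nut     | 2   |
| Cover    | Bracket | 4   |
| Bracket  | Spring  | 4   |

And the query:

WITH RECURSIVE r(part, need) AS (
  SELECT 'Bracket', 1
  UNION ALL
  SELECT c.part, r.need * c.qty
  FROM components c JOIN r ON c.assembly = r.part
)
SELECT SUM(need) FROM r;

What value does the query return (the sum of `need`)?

27

Base: (Bracket, need=1).
Iteration 1: components of {Bracket} -> Nut = 1*2 = 2, Spring = 1*4 = 4.
Iteration 2: components of {Nut,Spring} -> Panel = 4*5 = 20.
Iteration 3: no further components; recursion stops.
SUM(need) = 1 + 2 + 4 + 20 = 27.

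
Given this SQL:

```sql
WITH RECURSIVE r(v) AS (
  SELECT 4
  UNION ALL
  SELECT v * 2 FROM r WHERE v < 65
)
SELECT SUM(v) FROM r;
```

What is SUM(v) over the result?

252

Base: v=4.
Iteration 1: 4 < 65 holds -> v = 4 * 2 = 8.
Iteration 2: 8 < 65 holds -> v = 8 * 2 = 16.
Iteration 3: 16 < 65 holds -> v = 16 * 2 = 32.
Iteration 4: 32 < 65 holds -> v = 32 * 2 = 64.
Iteration 5: 64 < 65 holds -> v = 64 * 2 = 128.
Iteration 6: 128 < 65 fails; recursion stops.
SUM(v) = 4 + 8 + 16 + 32 + 64 + 128 = 252.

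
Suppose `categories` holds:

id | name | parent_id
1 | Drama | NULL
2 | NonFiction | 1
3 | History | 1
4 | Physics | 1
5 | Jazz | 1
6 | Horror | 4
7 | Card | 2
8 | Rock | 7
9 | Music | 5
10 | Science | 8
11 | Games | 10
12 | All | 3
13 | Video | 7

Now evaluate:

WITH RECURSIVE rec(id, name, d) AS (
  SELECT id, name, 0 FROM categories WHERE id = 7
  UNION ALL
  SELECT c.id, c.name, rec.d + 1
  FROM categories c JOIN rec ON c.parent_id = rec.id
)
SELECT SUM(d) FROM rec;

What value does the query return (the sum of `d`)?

7

Base: id=7 (Card) at d 0.
Iteration 1: rows with parent_id in {7} -> Rock (id 8, d 1), Video (id 13, d 1).
Iteration 2: rows with parent_id in {8,13} -> Science (id 10, d 2).
Iteration 3: rows with parent_id in {10} -> Games (id 11, d 3).
Iteration 4: no rows with parent_id in {11}; recursion stops.
SUM(d) = 0 + 1 + 1 + 2 + 3 = 7.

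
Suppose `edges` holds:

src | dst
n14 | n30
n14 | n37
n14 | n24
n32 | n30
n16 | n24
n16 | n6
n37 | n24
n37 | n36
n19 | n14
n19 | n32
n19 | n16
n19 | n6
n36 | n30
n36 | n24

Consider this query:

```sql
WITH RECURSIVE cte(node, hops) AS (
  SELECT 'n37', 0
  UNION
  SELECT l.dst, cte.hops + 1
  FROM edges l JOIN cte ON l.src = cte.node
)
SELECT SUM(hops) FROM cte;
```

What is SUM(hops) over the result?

Base: (n37, hops=0).
Iteration 1: edges from {n37} -> (n24, hops=1), (n36, hops=1).
Iteration 2: edges from {n24,n36} -> (n24, hops=2), (n30, hops=2).
Iteration 3: no outgoing edges from {n24,n30}; recursion stops.
SUM(hops) = 0 + 1 + 1 + 2 + 2 = 6.

6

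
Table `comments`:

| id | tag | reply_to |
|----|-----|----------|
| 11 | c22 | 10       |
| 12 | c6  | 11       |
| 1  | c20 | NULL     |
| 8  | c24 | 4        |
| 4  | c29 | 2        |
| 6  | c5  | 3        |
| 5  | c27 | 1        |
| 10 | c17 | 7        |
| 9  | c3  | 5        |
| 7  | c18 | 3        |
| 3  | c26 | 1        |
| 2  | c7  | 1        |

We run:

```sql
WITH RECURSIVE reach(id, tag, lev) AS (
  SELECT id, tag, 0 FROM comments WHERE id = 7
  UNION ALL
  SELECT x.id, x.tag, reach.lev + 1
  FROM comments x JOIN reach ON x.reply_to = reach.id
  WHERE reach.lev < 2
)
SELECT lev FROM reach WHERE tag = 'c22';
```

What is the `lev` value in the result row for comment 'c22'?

2

Base: id=7 (c18) at lev 0.
Iteration 1: rows with reply_to in {7} -> c17 (id 10, lev 1).
Iteration 2: rows with reply_to in {10} -> c22 (id 11, lev 2).
Iteration 3: lev < 2 fails for all current rows; recursion stops.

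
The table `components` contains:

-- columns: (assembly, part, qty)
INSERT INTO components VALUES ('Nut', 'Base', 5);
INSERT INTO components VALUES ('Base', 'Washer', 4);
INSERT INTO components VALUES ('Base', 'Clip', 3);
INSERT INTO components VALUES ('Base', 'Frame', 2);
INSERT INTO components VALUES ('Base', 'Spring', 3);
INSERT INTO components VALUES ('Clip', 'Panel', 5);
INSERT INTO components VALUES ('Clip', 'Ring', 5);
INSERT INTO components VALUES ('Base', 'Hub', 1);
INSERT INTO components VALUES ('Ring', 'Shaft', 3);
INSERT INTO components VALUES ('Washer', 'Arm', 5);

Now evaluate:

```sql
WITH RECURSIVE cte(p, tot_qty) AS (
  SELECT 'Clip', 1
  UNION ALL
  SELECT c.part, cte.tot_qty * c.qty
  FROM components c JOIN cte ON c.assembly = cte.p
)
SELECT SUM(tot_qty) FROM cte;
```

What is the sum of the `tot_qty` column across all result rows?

Base: (Clip, tot_qty=1).
Iteration 1: components of {Clip} -> Panel = 1*5 = 5, Ring = 1*5 = 5.
Iteration 2: components of {Panel,Ring} -> Shaft = 5*3 = 15.
Iteration 3: no further components; recursion stops.
SUM(tot_qty) = 1 + 5 + 5 + 15 = 26.

26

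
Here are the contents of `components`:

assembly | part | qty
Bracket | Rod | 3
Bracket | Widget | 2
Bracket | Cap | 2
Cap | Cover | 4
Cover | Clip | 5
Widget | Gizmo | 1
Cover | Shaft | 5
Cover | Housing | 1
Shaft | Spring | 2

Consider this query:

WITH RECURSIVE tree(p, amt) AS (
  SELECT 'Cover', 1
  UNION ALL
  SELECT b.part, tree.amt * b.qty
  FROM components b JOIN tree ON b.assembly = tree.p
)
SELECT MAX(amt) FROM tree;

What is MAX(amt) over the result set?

10

Base: (Cover, amt=1).
Iteration 1: components of {Cover} -> Clip = 1*5 = 5, Housing = 1*1 = 1, Shaft = 1*5 = 5.
Iteration 2: components of {Clip,Housing,Shaft} -> Spring = 5*2 = 10.
Iteration 3: no further components; recursion stops.
amt values: 1, 5, 5, 1, 10; the maximum is 10.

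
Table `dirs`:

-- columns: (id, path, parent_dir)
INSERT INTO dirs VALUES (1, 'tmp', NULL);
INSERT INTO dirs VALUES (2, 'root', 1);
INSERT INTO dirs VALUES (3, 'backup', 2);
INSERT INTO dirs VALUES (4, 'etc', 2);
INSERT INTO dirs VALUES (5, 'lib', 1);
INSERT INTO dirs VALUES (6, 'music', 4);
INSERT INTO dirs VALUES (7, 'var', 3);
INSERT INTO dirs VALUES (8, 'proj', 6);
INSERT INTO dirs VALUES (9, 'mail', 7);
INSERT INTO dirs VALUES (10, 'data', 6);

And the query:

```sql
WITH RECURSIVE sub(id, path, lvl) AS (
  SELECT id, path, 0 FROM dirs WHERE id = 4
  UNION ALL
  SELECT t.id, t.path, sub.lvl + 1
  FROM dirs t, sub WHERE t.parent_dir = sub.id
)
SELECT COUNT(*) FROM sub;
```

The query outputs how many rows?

4

Base: id=4 (etc) at lvl 0.
Iteration 1: rows with parent_dir in {4} -> music (id 6, lvl 1).
Iteration 2: rows with parent_dir in {6} -> proj (id 8, lvl 2), data (id 10, lvl 2).
Iteration 3: no rows with parent_dir in {8,10}; recursion stops.
Total rows emitted: 4.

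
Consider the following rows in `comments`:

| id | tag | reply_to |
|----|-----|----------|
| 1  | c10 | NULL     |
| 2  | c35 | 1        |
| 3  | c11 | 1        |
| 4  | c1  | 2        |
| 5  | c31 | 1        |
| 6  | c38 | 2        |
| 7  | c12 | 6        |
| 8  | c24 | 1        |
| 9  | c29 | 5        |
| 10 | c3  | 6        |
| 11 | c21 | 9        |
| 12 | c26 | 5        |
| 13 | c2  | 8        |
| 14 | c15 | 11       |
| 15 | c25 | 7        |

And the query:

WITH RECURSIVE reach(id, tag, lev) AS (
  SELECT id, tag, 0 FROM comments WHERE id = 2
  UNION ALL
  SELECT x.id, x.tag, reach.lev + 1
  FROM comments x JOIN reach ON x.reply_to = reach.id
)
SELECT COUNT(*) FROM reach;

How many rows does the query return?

Base: id=2 (c35) at lev 0.
Iteration 1: rows with reply_to in {2} -> c1 (id 4, lev 1), c38 (id 6, lev 1).
Iteration 2: rows with reply_to in {4,6} -> c12 (id 7, lev 2), c3 (id 10, lev 2).
Iteration 3: rows with reply_to in {7,10} -> c25 (id 15, lev 3).
Iteration 4: no rows with reply_to in {15}; recursion stops.
Total rows emitted: 6.

6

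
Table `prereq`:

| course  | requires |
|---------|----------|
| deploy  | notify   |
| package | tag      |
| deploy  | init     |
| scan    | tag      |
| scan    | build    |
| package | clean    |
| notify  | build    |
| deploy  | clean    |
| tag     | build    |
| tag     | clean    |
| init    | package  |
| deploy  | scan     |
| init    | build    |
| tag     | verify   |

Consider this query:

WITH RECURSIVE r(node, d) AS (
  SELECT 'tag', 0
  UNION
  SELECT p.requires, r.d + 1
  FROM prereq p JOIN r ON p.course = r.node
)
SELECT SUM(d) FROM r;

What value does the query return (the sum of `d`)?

3

Base: (tag, d=0).
Iteration 1: edges from {tag} -> (build, d=1), (clean, d=1), (verify, d=1).
Iteration 2: no outgoing edges from {build,clean,verify}; recursion stops.
SUM(d) = 0 + 1 + 1 + 1 = 3.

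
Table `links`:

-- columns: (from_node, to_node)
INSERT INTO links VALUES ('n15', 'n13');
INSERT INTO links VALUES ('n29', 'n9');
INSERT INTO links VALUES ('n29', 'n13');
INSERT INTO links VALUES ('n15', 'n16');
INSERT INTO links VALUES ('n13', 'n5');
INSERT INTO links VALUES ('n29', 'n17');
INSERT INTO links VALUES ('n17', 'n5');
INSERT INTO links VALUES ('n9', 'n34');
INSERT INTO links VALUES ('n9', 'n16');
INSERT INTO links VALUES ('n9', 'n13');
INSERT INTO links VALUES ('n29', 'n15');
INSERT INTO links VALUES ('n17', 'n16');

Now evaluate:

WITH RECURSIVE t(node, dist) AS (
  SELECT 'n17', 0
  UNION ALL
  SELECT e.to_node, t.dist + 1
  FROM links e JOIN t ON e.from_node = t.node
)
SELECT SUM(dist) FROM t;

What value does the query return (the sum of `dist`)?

2

Base: (n17, dist=0).
Iteration 1: edges from {n17} -> (n16, dist=1), (n5, dist=1).
Iteration 2: no outgoing edges from {n16,n5}; recursion stops.
SUM(dist) = 0 + 1 + 1 = 2.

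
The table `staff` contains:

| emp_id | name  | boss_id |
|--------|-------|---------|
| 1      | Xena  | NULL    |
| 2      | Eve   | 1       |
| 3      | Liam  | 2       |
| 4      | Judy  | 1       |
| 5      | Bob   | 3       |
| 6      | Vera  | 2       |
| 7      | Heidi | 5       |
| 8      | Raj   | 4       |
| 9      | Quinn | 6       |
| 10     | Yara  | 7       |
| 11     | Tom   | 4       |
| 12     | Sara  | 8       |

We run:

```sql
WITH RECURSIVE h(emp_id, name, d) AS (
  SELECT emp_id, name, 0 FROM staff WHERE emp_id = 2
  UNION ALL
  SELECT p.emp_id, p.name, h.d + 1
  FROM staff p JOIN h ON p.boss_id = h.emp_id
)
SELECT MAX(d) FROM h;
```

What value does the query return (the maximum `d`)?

4

Base: emp_id=2 (Eve) at d 0.
Iteration 1: rows with boss_id in {2} -> Liam (id 3, d 1), Vera (id 6, d 1).
Iteration 2: rows with boss_id in {3,6} -> Bob (id 5, d 2), Quinn (id 9, d 2).
Iteration 3: rows with boss_id in {5,9} -> Heidi (id 7, d 3).
Iteration 4: rows with boss_id in {7} -> Yara (id 10, d 4).
Iteration 5: no rows with boss_id in {10}; recursion stops.
d values: 0, 1, 1, 2, 2, 3, 4; the maximum is 4.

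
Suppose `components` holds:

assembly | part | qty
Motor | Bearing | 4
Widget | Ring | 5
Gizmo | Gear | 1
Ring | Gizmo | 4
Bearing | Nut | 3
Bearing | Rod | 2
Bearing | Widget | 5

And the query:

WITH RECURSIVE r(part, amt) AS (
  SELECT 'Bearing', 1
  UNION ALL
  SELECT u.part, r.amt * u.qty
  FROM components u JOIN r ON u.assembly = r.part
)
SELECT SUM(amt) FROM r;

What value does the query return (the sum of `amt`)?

236

Base: (Bearing, amt=1).
Iteration 1: components of {Bearing} -> Nut = 1*3 = 3, Rod = 1*2 = 2, Widget = 1*5 = 5.
Iteration 2: components of {Nut,Rod,Widget} -> Ring = 5*5 = 25.
Iteration 3: components of {Ring} -> Gizmo = 25*4 = 100.
Iteration 4: components of {Gizmo} -> Gear = 100*1 = 100.
Iteration 5: no further components; recursion stops.
SUM(amt) = 1 + 3 + 5 + 2 + 25 + 100 + 100 = 236.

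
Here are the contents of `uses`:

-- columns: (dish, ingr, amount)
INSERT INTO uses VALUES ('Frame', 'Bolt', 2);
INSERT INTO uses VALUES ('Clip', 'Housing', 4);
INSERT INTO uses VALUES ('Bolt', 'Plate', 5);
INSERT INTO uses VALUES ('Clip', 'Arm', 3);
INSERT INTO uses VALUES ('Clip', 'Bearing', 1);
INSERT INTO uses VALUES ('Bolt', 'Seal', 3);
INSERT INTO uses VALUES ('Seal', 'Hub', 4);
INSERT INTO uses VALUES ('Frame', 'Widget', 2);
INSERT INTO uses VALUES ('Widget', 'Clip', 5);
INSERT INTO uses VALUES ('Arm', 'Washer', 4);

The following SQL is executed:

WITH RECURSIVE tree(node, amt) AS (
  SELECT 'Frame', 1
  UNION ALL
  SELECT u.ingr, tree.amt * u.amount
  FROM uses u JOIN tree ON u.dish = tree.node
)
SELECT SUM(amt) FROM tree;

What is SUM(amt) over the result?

255

Base: (Frame, amt=1).
Iteration 1: components of {Frame} -> Bolt = 1*2 = 2, Widget = 1*2 = 2.
Iteration 2: components of {Bolt,Widget} -> Clip = 2*5 = 10, Plate = 2*5 = 10, Seal = 2*3 = 6.
Iteration 3: components of {Clip,Plate,Seal} -> Arm = 10*3 = 30, Bearing = 10*1 = 10, Housing = 10*4 = 40, Hub = 6*4 = 24.
Iteration 4: components of {Arm,Bearing,Housing,Hub} -> Washer = 30*4 = 120.
Iteration 5: no further components; recursion stops.
SUM(amt) = 1 + 2 + 2 + 10 + 6 + 10 + 24 + 30 + 10 + 40 + 120 = 255.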